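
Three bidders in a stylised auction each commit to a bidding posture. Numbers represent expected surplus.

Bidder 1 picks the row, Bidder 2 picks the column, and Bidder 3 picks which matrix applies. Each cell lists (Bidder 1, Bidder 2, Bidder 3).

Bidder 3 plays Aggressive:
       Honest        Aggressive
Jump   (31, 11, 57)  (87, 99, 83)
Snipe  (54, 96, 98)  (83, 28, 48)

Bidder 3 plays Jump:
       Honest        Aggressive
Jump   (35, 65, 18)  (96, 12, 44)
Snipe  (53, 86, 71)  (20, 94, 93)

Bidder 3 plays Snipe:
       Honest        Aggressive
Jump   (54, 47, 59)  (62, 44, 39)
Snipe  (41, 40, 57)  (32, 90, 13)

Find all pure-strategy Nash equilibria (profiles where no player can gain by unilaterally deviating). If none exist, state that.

Mark each player's best response to every combination of opponents' strategies; a profile where every player is best-responding is a pure Nash equilibrium.
Bidder 1 against (Honest, Aggressive): payoffs 31, 54 → best response Snipe.
Bidder 1 against (Honest, Jump): payoffs 35, 53 → best response Snipe.
Bidder 1 against (Honest, Snipe): payoffs 54, 41 → best response Jump.
Bidder 1 against (Aggressive, Aggressive): payoffs 87, 83 → best response Jump.
Bidder 1 against (Aggressive, Jump): payoffs 96, 20 → best response Jump.
Bidder 1 against (Aggressive, Snipe): payoffs 62, 32 → best response Jump.
Bidder 2 against (Jump, Aggressive): payoffs 11, 99 → best response Aggressive.
Bidder 2 against (Jump, Jump): payoffs 65, 12 → best response Honest.
Bidder 2 against (Jump, Snipe): payoffs 47, 44 → best response Honest.
Bidder 2 against (Snipe, Aggressive): payoffs 96, 28 → best response Honest.
Bidder 2 against (Snipe, Jump): payoffs 86, 94 → best response Aggressive.
Bidder 2 against (Snipe, Snipe): payoffs 40, 90 → best response Aggressive.
Bidder 3 against (Jump, Honest): payoffs 57, 18, 59 → best response Snipe.
Bidder 3 against (Jump, Aggressive): payoffs 83, 44, 39 → best response Aggressive.
Bidder 3 against (Snipe, Honest): payoffs 98, 71, 57 → best response Aggressive.
Bidder 3 against (Snipe, Aggressive): payoffs 48, 93, 13 → best response Jump.
Mutual best responses: (Jump, Honest, Snipe); (Jump, Aggressive, Aggressive); (Snipe, Honest, Aggressive).

(Jump, Honest, Snipe) and (Jump, Aggressive, Aggressive) and (Snipe, Honest, Aggressive)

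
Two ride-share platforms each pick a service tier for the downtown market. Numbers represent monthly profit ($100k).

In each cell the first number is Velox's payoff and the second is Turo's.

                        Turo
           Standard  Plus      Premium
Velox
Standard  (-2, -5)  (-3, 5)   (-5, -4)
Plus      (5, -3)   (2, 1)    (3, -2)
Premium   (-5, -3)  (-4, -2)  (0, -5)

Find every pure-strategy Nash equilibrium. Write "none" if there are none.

Mark each player's best response to every combination of opponents' strategies; a profile where every player is best-responding is a pure Nash equilibrium.
Velox against Standard: payoffs -2, 5, -5 → best response Plus.
Velox against Plus: payoffs -3, 2, -4 → best response Plus.
Velox against Premium: payoffs -5, 3, 0 → best response Plus.
Turo against Standard: payoffs -5, 5, -4 → best response Plus.
Turo against Plus: payoffs -3, 1, -2 → best response Plus.
Turo against Premium: payoffs -3, -2, -5 → best response Plus.
Mutual best responses: (Plus, Plus).

Pure NE: (Plus, Plus)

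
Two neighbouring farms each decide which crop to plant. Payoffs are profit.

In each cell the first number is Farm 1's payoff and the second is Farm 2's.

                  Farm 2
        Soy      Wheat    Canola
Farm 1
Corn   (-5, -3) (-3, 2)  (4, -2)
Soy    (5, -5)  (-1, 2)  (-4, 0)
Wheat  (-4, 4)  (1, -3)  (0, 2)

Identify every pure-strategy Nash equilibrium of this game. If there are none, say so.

Farm 1 against Soy: payoffs -5, 5, -4 → best response Soy.
Farm 1 against Wheat: payoffs -3, -1, 1 → best response Wheat.
Farm 1 against Canola: payoffs 4, -4, 0 → best response Corn.
Farm 2 against Corn: payoffs -3, 2, -2 → best response Wheat.
Farm 2 against Soy: payoffs -5, 2, 0 → best response Wheat.
Farm 2 against Wheat: payoffs 4, -3, 2 → best response Soy.
No profile is a mutual best response for all players.

This game has no pure Nash equilibrium.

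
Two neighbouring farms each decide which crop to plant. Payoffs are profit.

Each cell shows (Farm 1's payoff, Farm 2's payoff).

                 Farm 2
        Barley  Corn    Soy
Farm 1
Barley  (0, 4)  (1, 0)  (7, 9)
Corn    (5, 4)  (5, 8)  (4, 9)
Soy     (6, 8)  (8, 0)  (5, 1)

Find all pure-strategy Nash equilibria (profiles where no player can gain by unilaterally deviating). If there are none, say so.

(Barley, Barley): Farm 1 can switch to Corn (0 → 5). Not NE.
(Barley, Corn): Farm 1 can switch to Corn (1 → 5). Not NE.
(Barley, Soy): Farm 1 gets 7, best alternative 5; Farm 2 gets 9, best alternative 4. No profitable deviation — NE.
(Corn, Barley): Farm 1 can switch to Soy (5 → 6). Not NE.
(Corn, Corn): Farm 1 can switch to Soy (5 → 8). Not NE.
(Corn, Soy): Farm 1 can switch to Barley (4 → 7). Not NE.
(Soy, Barley): Farm 1 gets 6, best alternative 5; Farm 2 gets 8, best alternative 1. No profitable deviation — NE.
(Soy, Corn): Farm 2 can switch to Barley (0 → 8). Not NE.
(The remaining 1 profile has a profitable deviation by the same check.)

The pure Nash equilibria are (Barley, Soy); (Soy, Barley).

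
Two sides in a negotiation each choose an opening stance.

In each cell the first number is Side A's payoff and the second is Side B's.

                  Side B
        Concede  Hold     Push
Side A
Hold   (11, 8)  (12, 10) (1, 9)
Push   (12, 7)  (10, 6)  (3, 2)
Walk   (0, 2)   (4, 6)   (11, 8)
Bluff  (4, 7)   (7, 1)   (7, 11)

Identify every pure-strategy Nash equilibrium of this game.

Side A against Concede: payoffs 11, 12, 0, 4 → best response Push.
Side A against Hold: payoffs 12, 10, 4, 7 → best response Hold.
Side A against Push: payoffs 1, 3, 11, 7 → best response Walk.
Side B against Hold: payoffs 8, 10, 9 → best response Hold.
Side B against Push: payoffs 7, 6, 2 → best response Concede.
Side B against Walk: payoffs 2, 6, 8 → best response Push.
Side B against Bluff: payoffs 7, 1, 11 → best response Push.
Mutual best responses: (Hold, Hold); (Push, Concede); (Walk, Push).

Pure-strategy Nash equilibria: (Hold, Hold), (Push, Concede), (Walk, Push)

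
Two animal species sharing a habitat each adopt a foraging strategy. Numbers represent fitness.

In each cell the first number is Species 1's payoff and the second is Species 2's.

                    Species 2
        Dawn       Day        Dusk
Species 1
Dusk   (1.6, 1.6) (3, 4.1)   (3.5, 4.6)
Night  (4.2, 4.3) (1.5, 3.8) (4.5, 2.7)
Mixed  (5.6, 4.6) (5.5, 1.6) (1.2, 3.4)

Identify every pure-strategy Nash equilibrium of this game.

(Dusk, Dawn): Species 1 can switch to Night (1.6 → 4.2). Not NE.
(Dusk, Day): Species 1 can switch to Mixed (3 → 5.5). Not NE.
(Dusk, Dusk): Species 1 can switch to Night (3.5 → 4.5). Not NE.
(Night, Dawn): Species 1 can switch to Mixed (4.2 → 5.6). Not NE.
(Night, Day): Species 1 can switch to Dusk (1.5 → 3). Not NE.
(Night, Dusk): Species 2 can switch to Dawn (2.7 → 4.3). Not NE.
(Mixed, Dawn): Species 1 gets 5.6, best alternative 4.2; Species 2 gets 4.6, best alternative 3.4. No profitable deviation — NE.
(Mixed, Day): Species 2 can switch to Dawn (1.6 → 4.6). Not NE.
(Mixed, Dusk): Species 1 can switch to Dusk (1.2 → 3.5). Not NE.

Pure NE: (Mixed, Dawn)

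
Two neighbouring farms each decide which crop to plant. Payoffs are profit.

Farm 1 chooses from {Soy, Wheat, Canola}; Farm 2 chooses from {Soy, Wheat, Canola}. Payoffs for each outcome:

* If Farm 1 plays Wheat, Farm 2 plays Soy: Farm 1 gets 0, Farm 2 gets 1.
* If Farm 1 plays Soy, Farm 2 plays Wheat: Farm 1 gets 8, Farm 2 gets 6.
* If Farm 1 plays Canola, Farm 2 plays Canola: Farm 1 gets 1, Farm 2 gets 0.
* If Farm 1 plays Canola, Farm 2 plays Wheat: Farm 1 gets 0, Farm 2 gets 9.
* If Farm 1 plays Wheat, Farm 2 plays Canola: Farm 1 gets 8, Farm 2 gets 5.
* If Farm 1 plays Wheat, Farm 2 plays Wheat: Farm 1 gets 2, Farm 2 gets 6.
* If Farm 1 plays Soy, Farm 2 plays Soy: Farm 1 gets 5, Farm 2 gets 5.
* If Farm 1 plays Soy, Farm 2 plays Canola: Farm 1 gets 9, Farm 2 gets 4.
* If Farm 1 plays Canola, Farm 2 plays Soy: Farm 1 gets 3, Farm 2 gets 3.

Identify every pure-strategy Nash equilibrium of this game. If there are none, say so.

Farm 1 against Soy: payoffs 5, 0, 3 → best response Soy.
Farm 1 against Wheat: payoffs 8, 2, 0 → best response Soy.
Farm 1 against Canola: payoffs 9, 8, 1 → best response Soy.
Farm 2 against Soy: payoffs 5, 6, 4 → best response Wheat.
Farm 2 against Wheat: payoffs 1, 6, 5 → best response Wheat.
Farm 2 against Canola: payoffs 3, 9, 0 → best response Wheat.
Mutual best responses: (Soy, Wheat).

(Soy, Wheat)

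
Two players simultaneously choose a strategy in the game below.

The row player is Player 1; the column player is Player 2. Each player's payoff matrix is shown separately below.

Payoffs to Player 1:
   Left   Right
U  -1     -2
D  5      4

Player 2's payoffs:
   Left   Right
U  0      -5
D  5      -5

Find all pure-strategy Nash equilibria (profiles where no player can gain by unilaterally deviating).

Player 1 against Left: payoffs -1, 5 → best response D.
Player 1 against Right: payoffs -2, 4 → best response D.
Player 2 against U: payoffs 0, -5 → best response Left.
Player 2 against D: payoffs 5, -5 → best response Left.
Mutual best responses: (D, Left).

The unique pure-strategy Nash equilibrium is (D, Left).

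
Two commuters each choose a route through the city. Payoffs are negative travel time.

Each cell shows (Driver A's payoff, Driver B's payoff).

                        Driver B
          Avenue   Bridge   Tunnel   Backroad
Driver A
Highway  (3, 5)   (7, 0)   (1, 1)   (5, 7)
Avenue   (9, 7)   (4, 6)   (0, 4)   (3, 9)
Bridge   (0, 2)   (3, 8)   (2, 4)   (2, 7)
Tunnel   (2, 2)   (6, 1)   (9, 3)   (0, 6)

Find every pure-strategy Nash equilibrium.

Driver A against Avenue: payoffs 3, 9, 0, 2 → best response Avenue.
Driver A against Bridge: payoffs 7, 4, 3, 6 → best response Highway.
Driver A against Tunnel: payoffs 1, 0, 2, 9 → best response Tunnel.
Driver A against Backroad: payoffs 5, 3, 2, 0 → best response Highway.
Driver B against Highway: payoffs 5, 0, 1, 7 → best response Backroad.
Driver B against Avenue: payoffs 7, 6, 4, 9 → best response Backroad.
Driver B against Bridge: payoffs 2, 8, 4, 7 → best response Bridge.
Driver B against Tunnel: payoffs 2, 1, 3, 6 → best response Backroad.
Mutual best responses: (Highway, Backroad).

(Highway, Backroad)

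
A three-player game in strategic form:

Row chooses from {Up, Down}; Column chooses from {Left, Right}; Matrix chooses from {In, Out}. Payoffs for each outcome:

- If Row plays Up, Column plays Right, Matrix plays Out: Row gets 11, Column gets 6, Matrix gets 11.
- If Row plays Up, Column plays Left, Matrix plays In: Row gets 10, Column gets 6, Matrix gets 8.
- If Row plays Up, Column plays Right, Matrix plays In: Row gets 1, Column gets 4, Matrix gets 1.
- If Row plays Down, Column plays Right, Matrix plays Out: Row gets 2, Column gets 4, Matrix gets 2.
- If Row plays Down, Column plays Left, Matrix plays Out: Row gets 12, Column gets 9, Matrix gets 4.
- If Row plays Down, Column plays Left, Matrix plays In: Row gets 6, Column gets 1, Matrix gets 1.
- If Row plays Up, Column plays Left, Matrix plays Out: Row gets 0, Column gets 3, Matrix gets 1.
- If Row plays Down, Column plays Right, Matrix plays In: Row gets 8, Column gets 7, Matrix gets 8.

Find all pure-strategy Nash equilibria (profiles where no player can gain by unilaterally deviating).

The pure Nash equilibria are (Up, Left, In), (Up, Right, Out), (Down, Left, Out), (Down, Right, In).

(Up, Left, In): Row gets 10, best alternative 6; Column gets 6, best alternative 4; Matrix gets 8, best alternative 1. No profitable deviation — NE.
(Up, Left, Out): Row can switch to Down (0 → 12). Not NE.
(Up, Right, In): Row can switch to Down (1 → 8). Not NE.
(Up, Right, Out): Row gets 11, best alternative 2; Column gets 6, best alternative 3; Matrix gets 11, best alternative 1. No profitable deviation — NE.
(Down, Left, In): Row can switch to Up (6 → 10). Not NE.
(Down, Left, Out): Row gets 12, best alternative 0; Column gets 9, best alternative 4; Matrix gets 4, best alternative 1. No profitable deviation — NE.
(Down, Right, In): Row gets 8, best alternative 1; Column gets 7, best alternative 1; Matrix gets 8, best alternative 2. No profitable deviation — NE.
(Down, Right, Out): Row can switch to Up (2 → 11). Not NE.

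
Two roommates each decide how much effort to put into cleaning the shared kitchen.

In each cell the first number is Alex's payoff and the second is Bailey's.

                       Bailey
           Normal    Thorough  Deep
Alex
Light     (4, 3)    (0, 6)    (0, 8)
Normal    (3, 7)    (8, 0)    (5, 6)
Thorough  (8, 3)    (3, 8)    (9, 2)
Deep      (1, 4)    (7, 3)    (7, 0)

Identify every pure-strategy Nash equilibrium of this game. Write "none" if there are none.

(Light, Normal): Alex can switch to Thorough (4 → 8). Not NE.
(Light, Thorough): Alex can switch to Normal (0 → 8). Not NE.
(Light, Deep): Alex can switch to Normal (0 → 5). Not NE.
(Normal, Normal): Alex can switch to Light (3 → 4). Not NE.
(Normal, Thorough): Bailey can switch to Normal (0 → 7). Not NE.
(Normal, Deep): Alex can switch to Thorough (5 → 9). Not NE.
(The remaining 6 profiles each have a profitable deviation by the same check.)

No pure-strategy Nash equilibrium.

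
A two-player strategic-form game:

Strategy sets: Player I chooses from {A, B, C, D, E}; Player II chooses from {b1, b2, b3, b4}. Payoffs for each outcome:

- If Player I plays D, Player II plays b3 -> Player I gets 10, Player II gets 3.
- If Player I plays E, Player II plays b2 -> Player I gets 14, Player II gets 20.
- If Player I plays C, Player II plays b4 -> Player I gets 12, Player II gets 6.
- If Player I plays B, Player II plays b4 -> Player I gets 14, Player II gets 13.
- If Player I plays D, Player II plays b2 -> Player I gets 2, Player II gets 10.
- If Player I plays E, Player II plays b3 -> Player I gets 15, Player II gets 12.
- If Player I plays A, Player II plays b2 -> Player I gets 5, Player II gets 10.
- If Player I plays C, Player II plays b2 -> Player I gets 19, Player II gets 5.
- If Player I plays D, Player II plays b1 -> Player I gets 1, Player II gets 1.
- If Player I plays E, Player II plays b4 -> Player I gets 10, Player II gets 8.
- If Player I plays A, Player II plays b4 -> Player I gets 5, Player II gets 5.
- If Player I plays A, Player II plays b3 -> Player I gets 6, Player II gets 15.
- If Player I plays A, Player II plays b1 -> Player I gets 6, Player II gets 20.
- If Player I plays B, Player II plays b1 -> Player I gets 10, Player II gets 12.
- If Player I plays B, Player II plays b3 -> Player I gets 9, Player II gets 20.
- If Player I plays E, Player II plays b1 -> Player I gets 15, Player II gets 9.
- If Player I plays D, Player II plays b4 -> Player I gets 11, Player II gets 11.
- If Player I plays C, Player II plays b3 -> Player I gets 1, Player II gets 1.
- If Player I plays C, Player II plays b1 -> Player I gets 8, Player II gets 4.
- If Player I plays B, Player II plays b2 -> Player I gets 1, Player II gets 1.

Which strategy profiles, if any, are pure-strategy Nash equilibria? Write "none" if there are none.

There is no pure-strategy Nash equilibrium.

Player I against b1: payoffs 6, 10, 8, 1, 15 → best response E.
Player I against b2: payoffs 5, 1, 19, 2, 14 → best response C.
Player I against b3: payoffs 6, 9, 1, 10, 15 → best response E.
Player I against b4: payoffs 5, 14, 12, 11, 10 → best response B.
Player II against A: payoffs 20, 10, 15, 5 → best response b1.
Player II against B: payoffs 12, 1, 20, 13 → best response b3.
Player II against C: payoffs 4, 5, 1, 6 → best response b4.
Player II against D: payoffs 1, 10, 3, 11 → best response b4.
Player II against E: payoffs 9, 20, 12, 8 → best response b2.
No profile is a mutual best response for all players.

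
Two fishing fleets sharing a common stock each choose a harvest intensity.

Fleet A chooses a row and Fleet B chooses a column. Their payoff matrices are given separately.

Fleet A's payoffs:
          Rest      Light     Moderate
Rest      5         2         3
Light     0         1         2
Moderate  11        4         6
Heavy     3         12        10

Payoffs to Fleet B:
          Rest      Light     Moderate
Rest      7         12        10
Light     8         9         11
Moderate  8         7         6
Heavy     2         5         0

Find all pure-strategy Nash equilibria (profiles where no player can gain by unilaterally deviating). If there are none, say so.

Mark each player's best response to every combination of opponents' strategies; a profile where every player is best-responding is a pure Nash equilibrium.
Fleet A against Rest: payoffs 5, 0, 11, 3 → best response Moderate.
Fleet A against Light: payoffs 2, 1, 4, 12 → best response Heavy.
Fleet A against Moderate: payoffs 3, 2, 6, 10 → best response Heavy.
Fleet B against Rest: payoffs 7, 12, 10 → best response Light.
Fleet B against Light: payoffs 8, 9, 11 → best response Moderate.
Fleet B against Moderate: payoffs 8, 7, 6 → best response Rest.
Fleet B against Heavy: payoffs 2, 5, 0 → best response Light.
Mutual best responses: (Moderate, Rest); (Heavy, Light).

The pure Nash equilibria are (Moderate, Rest), (Heavy, Light).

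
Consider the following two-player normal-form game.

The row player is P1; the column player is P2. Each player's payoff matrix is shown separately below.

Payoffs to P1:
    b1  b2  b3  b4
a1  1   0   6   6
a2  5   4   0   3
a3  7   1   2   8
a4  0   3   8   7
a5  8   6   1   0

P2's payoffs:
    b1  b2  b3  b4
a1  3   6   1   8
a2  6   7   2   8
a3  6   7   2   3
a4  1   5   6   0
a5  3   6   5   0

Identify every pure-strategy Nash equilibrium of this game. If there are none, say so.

P1 against b1: payoffs 1, 5, 7, 0, 8 → best response a5.
P1 against b2: payoffs 0, 4, 1, 3, 6 → best response a5.
P1 against b3: payoffs 6, 0, 2, 8, 1 → best response a4.
P1 against b4: payoffs 6, 3, 8, 7, 0 → best response a3.
P2 against a1: payoffs 3, 6, 1, 8 → best response b4.
P2 against a2: payoffs 6, 7, 2, 8 → best response b4.
P2 against a3: payoffs 6, 7, 2, 3 → best response b2.
P2 against a4: payoffs 1, 5, 6, 0 → best response b3.
P2 against a5: payoffs 3, 6, 5, 0 → best response b2.
Mutual best responses: (a4, b3); (a5, b2).

The pure Nash equilibria are (a4, b3), (a5, b2).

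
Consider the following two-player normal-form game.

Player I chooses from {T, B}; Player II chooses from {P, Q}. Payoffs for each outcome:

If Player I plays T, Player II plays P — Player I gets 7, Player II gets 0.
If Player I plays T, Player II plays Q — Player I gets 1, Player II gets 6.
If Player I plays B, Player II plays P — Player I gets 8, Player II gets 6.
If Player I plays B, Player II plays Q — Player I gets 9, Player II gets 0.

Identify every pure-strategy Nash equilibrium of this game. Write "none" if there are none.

Player I against P: payoffs 7, 8 → best response B.
Player I against Q: payoffs 1, 9 → best response B.
Player II against T: payoffs 0, 6 → best response Q.
Player II against B: payoffs 6, 0 → best response P.
Mutual best responses: (B, P).

The unique pure-strategy Nash equilibrium is (B, P).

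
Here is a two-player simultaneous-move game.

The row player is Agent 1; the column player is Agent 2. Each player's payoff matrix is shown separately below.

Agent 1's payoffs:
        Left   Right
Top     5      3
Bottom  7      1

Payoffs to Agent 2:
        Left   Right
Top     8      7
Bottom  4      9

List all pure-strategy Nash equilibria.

(Top, Left): Agent 1 can switch to Bottom (5 → 7). Not NE.
(Top, Right): Agent 2 can switch to Left (7 → 8). Not NE.
(Bottom, Left): Agent 2 can switch to Right (4 → 9). Not NE.
(Bottom, Right): Agent 1 can switch to Top (1 → 3). Not NE.

none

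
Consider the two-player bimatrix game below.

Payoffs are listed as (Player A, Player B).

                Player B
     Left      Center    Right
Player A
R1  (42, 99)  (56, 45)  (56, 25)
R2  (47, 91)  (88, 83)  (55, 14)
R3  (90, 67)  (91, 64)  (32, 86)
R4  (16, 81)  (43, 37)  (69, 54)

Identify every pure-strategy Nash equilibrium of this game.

No pure-strategy Nash equilibrium.

Check each profile: it is a Nash equilibrium iff no player can strictly gain by switching unilaterally.
(R1, Left): Player A can switch to R2 (42 → 47). Not NE.
(R1, Center): Player A can switch to R2 (56 → 88). Not NE.
(R1, Right): Player A can switch to R4 (56 → 69). Not NE.
(R2, Left): Player A can switch to R3 (47 → 90). Not NE.
(R2, Center): Player A can switch to R3 (88 → 91). Not NE.
(R2, Right): Player A can switch to R1 (55 → 56). Not NE.
(R3, Left): Player B can switch to Right (67 → 86). Not NE.
(R3, Center): Player B can switch to Left (64 → 67). Not NE.
(R3, Right): Player A can switch to R1 (32 → 56). Not NE.
(R4, Left): Player A can switch to R1 (16 → 42). Not NE.
(The remaining 2 profiles each have a profitable deviation by the same check.)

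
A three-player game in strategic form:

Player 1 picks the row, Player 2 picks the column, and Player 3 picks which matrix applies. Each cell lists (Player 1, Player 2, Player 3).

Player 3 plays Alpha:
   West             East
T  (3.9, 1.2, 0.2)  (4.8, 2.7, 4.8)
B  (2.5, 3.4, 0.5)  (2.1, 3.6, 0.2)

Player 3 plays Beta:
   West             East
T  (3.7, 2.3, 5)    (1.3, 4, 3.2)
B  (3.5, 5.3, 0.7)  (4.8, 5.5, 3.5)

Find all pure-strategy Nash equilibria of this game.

The pure Nash equilibria are (T, East, Alpha); (B, East, Beta).

Player 1 against (West, Alpha): payoffs 3.9, 2.5 → best response T.
Player 1 against (West, Beta): payoffs 3.7, 3.5 → best response T.
Player 1 against (East, Alpha): payoffs 4.8, 2.1 → best response T.
Player 1 against (East, Beta): payoffs 1.3, 4.8 → best response B.
Player 2 against (T, Alpha): payoffs 1.2, 2.7 → best response East.
Player 2 against (T, Beta): payoffs 2.3, 4 → best response East.
Player 2 against (B, Alpha): payoffs 3.4, 3.6 → best response East.
Player 2 against (B, Beta): payoffs 5.3, 5.5 → best response East.
Player 3 against (T, West): payoffs 0.2, 5 → best response Beta.
Player 3 against (T, East): payoffs 4.8, 3.2 → best response Alpha.
Player 3 against (B, West): payoffs 0.5, 0.7 → best response Beta.
Player 3 against (B, East): payoffs 0.2, 3.5 → best response Beta.
Mutual best responses: (T, East, Alpha); (B, East, Beta).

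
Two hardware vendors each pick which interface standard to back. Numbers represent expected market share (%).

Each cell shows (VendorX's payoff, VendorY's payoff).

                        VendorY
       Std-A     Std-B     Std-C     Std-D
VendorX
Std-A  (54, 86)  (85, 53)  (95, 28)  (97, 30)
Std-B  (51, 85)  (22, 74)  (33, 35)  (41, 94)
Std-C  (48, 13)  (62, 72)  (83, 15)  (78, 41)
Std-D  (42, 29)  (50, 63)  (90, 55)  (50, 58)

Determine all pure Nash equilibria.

VendorX against Std-A: payoffs 54, 51, 48, 42 → best response Std-A.
VendorX against Std-B: payoffs 85, 22, 62, 50 → best response Std-A.
VendorX against Std-C: payoffs 95, 33, 83, 90 → best response Std-A.
VendorX against Std-D: payoffs 97, 41, 78, 50 → best response Std-A.
VendorY against Std-A: payoffs 86, 53, 28, 30 → best response Std-A.
VendorY against Std-B: payoffs 85, 74, 35, 94 → best response Std-D.
VendorY against Std-C: payoffs 13, 72, 15, 41 → best response Std-B.
VendorY against Std-D: payoffs 29, 63, 55, 58 → best response Std-B.
Mutual best responses: (Std-A, Std-A).

The unique pure-strategy Nash equilibrium is (Std-A, Std-A).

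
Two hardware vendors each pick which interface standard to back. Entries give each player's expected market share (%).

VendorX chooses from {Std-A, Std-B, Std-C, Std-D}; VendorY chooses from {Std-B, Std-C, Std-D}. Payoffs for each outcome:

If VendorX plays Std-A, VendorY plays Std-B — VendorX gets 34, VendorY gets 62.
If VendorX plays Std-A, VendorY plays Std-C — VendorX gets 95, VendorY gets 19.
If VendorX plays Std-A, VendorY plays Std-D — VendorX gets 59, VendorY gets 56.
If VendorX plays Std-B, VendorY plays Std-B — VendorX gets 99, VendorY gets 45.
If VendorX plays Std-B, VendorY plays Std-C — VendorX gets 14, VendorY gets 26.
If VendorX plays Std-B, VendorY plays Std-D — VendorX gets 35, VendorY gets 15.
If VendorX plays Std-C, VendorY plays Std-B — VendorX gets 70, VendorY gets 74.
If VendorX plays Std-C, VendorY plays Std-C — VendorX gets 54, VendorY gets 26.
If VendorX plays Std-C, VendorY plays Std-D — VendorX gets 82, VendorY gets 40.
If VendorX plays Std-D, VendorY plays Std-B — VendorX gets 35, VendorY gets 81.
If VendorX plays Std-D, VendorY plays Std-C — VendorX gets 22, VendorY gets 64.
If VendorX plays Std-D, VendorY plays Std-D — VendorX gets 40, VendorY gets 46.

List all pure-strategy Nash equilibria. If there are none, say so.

(Std-A, Std-B): VendorX can switch to Std-B (34 → 99). Not NE.
(Std-A, Std-C): VendorY can switch to Std-B (19 → 62). Not NE.
(Std-A, Std-D): VendorX can switch to Std-C (59 → 82). Not NE.
(Std-B, Std-B): VendorX gets 99, best alternative 70; VendorY gets 45, best alternative 26. No profitable deviation — NE.
(Std-B, Std-C): VendorX can switch to Std-A (14 → 95). Not NE.
(Std-B, Std-D): VendorX can switch to Std-A (35 → 59). Not NE.
(Std-C, Std-B): VendorX can switch to Std-B (70 → 99). Not NE.
(Std-C, Std-C): VendorX can switch to Std-A (54 → 95). Not NE.
(Std-C, Std-D): VendorY can switch to Std-B (40 → 74). Not NE.
(Std-D, Std-B): VendorX can switch to Std-B (35 → 99). Not NE.
(Std-D, Std-C): VendorX can switch to Std-A (22 → 95). Not NE.
(The remaining 1 profile has a profitable deviation by the same check.)

Pure NE: (Std-B, Std-B)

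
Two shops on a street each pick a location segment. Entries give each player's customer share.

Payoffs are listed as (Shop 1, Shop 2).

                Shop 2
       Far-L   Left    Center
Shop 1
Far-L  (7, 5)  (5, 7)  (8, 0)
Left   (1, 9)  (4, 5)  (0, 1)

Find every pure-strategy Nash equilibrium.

The unique pure-strategy Nash equilibrium is (Far-L, Left).

(Far-L, Far-L): Shop 2 can switch to Left (5 → 7). Not NE.
(Far-L, Left): Shop 1 gets 5, best alternative 4; Shop 2 gets 7, best alternative 5. No profitable deviation — NE.
(Far-L, Center): Shop 2 can switch to Far-L (0 → 5). Not NE.
(Left, Far-L): Shop 1 can switch to Far-L (1 → 7). Not NE.
(Left, Left): Shop 1 can switch to Far-L (4 → 5). Not NE.
(Left, Center): Shop 1 can switch to Far-L (0 → 8). Not NE.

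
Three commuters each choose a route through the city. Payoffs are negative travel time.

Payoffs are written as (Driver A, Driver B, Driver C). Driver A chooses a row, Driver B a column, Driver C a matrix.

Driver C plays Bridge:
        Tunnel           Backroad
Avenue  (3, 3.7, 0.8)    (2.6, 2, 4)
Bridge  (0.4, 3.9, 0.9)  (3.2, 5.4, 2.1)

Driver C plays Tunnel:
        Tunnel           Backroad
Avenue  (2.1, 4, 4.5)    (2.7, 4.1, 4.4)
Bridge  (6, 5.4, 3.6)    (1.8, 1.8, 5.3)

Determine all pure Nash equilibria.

(Avenue, Tunnel, Bridge): Driver C can switch to Tunnel (0.8 → 4.5). Not NE.
(Avenue, Tunnel, Tunnel): Driver A can switch to Bridge (2.1 → 6). Not NE.
(Avenue, Backroad, Bridge): Driver A can switch to Bridge (2.6 → 3.2). Not NE.
(Avenue, Backroad, Tunnel): Driver A gets 2.7, best alternative 1.8; Driver B gets 4.1, best alternative 4; Driver C gets 4.4, best alternative 4. No profitable deviation — NE.
(Bridge, Tunnel, Bridge): Driver A can switch to Avenue (0.4 → 3). Not NE.
(Bridge, Tunnel, Tunnel): Driver A gets 6, best alternative 2.1; Driver B gets 5.4, best alternative 1.8; Driver C gets 3.6, best alternative 0.9. No profitable deviation — NE.
(Bridge, Backroad, Bridge): Driver C can switch to Tunnel (2.1 → 5.3). Not NE.
(Bridge, Backroad, Tunnel): Driver A can switch to Avenue (1.8 → 2.7). Not NE.

(Avenue, Backroad, Tunnel) and (Bridge, Tunnel, Tunnel)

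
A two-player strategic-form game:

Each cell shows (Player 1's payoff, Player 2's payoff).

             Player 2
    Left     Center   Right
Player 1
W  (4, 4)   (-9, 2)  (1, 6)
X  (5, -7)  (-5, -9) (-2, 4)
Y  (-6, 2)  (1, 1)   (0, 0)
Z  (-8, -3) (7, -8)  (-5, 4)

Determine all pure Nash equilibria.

Check each profile: it is a Nash equilibrium iff no player can strictly gain by switching unilaterally.
(W, Left): Player 1 can switch to X (4 → 5). Not NE.
(W, Center): Player 1 can switch to X (-9 → -5). Not NE.
(W, Right): Player 1 gets 1, best alternative 0; Player 2 gets 6, best alternative 4. No profitable deviation — NE.
(X, Left): Player 2 can switch to Right (-7 → 4). Not NE.
(X, Center): Player 1 can switch to Y (-5 → 1). Not NE.
(X, Right): Player 1 can switch to W (-2 → 1). Not NE.
(Y, Left): Player 1 can switch to W (-6 → 4). Not NE.
(Y, Center): Player 1 can switch to Z (1 → 7). Not NE.
(Y, Right): Player 1 can switch to W (0 → 1). Not NE.
(Z, Left): Player 1 can switch to W (-8 → 4). Not NE.
(Z, Center): Player 2 can switch to Left (-8 → -3). Not NE.
(Z, Right): Player 1 can switch to W (-5 → 1). Not NE.

Pure NE: (W, Right)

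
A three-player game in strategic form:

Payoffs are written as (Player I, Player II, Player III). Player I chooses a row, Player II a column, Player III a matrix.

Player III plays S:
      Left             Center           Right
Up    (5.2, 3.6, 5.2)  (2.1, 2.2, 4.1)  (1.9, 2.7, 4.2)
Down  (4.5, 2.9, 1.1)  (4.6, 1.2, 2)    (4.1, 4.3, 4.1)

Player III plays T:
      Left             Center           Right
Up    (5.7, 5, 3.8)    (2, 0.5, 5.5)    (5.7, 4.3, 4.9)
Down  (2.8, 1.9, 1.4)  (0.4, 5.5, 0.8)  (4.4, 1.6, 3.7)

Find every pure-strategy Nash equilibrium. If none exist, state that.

Pure-strategy Nash equilibria: (Up, Left, S), (Down, Right, S)

(Up, Left, S): Player I gets 5.2, best alternative 4.5; Player II gets 3.6, best alternative 2.7; Player III gets 5.2, best alternative 3.8. No profitable deviation — NE.
(Up, Left, T): Player III can switch to S (3.8 → 5.2). Not NE.
(Up, Center, S): Player I can switch to Down (2.1 → 4.6). Not NE.
(Up, Center, T): Player II can switch to Left (0.5 → 5). Not NE.
(Up, Right, S): Player I can switch to Down (1.9 → 4.1). Not NE.
(Up, Right, T): Player II can switch to Left (4.3 → 5). Not NE.
(Down, Left, S): Player I can switch to Up (4.5 → 5.2). Not NE.
(Down, Right, S): Player I gets 4.1, best alternative 1.9; Player II gets 4.3, best alternative 2.9; Player III gets 4.1, best alternative 3.7. No profitable deviation — NE.
(The remaining 4 profiles each have a profitable deviation by the same check.)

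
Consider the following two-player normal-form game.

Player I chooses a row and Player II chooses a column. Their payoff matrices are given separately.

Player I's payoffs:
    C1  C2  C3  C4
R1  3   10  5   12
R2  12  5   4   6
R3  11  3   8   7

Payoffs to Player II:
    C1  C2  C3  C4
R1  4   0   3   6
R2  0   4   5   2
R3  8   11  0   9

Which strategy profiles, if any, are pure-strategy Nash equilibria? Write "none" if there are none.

Pure NE: (R1, C4)

Player I against C1: payoffs 3, 12, 11 → best response R2.
Player I against C2: payoffs 10, 5, 3 → best response R1.
Player I against C3: payoffs 5, 4, 8 → best response R3.
Player I against C4: payoffs 12, 6, 7 → best response R1.
Player II against R1: payoffs 4, 0, 3, 6 → best response C4.
Player II against R2: payoffs 0, 4, 5, 2 → best response C3.
Player II against R3: payoffs 8, 11, 0, 9 → best response C2.
Mutual best responses: (R1, C4).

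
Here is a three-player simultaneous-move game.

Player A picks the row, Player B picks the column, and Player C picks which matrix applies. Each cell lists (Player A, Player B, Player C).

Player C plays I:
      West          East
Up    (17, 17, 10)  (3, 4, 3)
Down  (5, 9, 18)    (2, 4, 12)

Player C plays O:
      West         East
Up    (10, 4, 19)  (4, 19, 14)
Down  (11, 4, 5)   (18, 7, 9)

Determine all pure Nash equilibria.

No pure-strategy Nash equilibrium.

For each player, find the best response to each opponent profile; mutual best responses are the pure NE.
Player A against (West, I): payoffs 17, 5 → best response Up.
Player A against (West, O): payoffs 10, 11 → best response Down.
Player A against (East, I): payoffs 3, 2 → best response Up.
Player A against (East, O): payoffs 4, 18 → best response Down.
Player B against (Up, I): payoffs 17, 4 → best response West.
Player B against (Up, O): payoffs 4, 19 → best response East.
Player B against (Down, I): payoffs 9, 4 → best response West.
Player B against (Down, O): payoffs 4, 7 → best response East.
Player C against (Up, West): payoffs 10, 19 → best response O.
Player C against (Up, East): payoffs 3, 14 → best response O.
Player C against (Down, West): payoffs 18, 5 → best response I.
Player C against (Down, East): payoffs 12, 9 → best response I.
No profile is a mutual best response for all players.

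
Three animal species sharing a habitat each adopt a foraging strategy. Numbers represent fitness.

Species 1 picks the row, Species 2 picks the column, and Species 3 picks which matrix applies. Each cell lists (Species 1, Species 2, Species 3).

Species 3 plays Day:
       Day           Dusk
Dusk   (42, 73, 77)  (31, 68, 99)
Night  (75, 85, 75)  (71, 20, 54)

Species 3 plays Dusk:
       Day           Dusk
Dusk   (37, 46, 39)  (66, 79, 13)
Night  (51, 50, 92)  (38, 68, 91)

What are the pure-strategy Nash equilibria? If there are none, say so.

Check each profile: it is a Nash equilibrium iff no player can strictly gain by switching unilaterally.
(Dusk, Day, Day): Species 1 can switch to Night (42 → 75). Not NE.
(Dusk, Day, Dusk): Species 1 can switch to Night (37 → 51). Not NE.
(Dusk, Dusk, Day): Species 1 can switch to Night (31 → 71). Not NE.
(Dusk, Dusk, Dusk): Species 3 can switch to Day (13 → 99). Not NE.
(Night, Day, Day): Species 3 can switch to Dusk (75 → 92). Not NE.
(Night, Day, Dusk): Species 2 can switch to Dusk (50 → 68). Not NE.
(The remaining 2 profiles each have a profitable deviation by the same check.)

There is no pure-strategy Nash equilibrium.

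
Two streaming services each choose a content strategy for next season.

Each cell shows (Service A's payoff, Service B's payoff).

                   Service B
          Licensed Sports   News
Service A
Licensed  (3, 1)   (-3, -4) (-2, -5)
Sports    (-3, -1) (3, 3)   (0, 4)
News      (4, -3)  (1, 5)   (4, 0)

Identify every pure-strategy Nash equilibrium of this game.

For each strategy profile, look for a profitable unilateral deviation.
(Licensed, Licensed): Service A can switch to News (3 → 4). Not NE.
(Licensed, Sports): Service A can switch to Sports (-3 → 3). Not NE.
(Licensed, News): Service A can switch to Sports (-2 → 0). Not NE.
(Sports, Licensed): Service A can switch to Licensed (-3 → 3). Not NE.
(Sports, Sports): Service B can switch to News (3 → 4). Not NE.
(Sports, News): Service A can switch to News (0 → 4). Not NE.
(News, Licensed): Service B can switch to Sports (-3 → 5). Not NE.
(News, Sports): Service A can switch to Sports (1 → 3). Not NE.
(The remaining 1 profile has a profitable deviation by the same check.)

There is no pure-strategy Nash equilibrium.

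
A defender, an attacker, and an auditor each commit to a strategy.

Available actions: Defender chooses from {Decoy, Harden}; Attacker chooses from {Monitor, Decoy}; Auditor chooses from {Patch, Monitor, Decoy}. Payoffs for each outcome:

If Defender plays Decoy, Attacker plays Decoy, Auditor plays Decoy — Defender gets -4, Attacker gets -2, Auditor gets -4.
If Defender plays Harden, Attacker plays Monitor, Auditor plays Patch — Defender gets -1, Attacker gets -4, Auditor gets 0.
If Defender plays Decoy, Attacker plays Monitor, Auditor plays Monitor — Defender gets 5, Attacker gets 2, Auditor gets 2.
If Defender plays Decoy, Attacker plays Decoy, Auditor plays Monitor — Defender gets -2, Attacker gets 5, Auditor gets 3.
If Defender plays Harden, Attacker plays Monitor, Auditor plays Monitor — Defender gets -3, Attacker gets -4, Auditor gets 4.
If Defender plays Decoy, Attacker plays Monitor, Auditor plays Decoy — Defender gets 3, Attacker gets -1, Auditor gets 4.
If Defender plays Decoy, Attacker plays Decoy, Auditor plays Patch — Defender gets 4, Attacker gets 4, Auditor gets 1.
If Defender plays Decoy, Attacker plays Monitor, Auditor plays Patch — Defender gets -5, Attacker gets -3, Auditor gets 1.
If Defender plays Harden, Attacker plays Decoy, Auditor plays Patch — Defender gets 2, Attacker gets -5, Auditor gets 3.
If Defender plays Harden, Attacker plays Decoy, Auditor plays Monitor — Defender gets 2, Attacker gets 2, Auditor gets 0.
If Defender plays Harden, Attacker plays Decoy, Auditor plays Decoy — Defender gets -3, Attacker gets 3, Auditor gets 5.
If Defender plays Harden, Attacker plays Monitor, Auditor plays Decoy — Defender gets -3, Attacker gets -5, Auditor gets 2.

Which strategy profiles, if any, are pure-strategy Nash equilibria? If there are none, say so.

Mark each player's best response to every combination of opponents' strategies; a profile where every player is best-responding is a pure Nash equilibrium.
Defender against (Monitor, Patch): payoffs -5, -1 → best response Harden.
Defender against (Monitor, Monitor): payoffs 5, -3 → best response Decoy.
Defender against (Monitor, Decoy): payoffs 3, -3 → best response Decoy.
Defender against (Decoy, Patch): payoffs 4, 2 → best response Decoy.
Defender against (Decoy, Monitor): payoffs -2, 2 → best response Harden.
Defender against (Decoy, Decoy): payoffs -4, -3 → best response Harden.
Attacker against (Decoy, Patch): payoffs -3, 4 → best response Decoy.
Attacker against (Decoy, Monitor): payoffs 2, 5 → best response Decoy.
Attacker against (Decoy, Decoy): payoffs -1, -2 → best response Monitor.
Attacker against (Harden, Patch): payoffs -4, -5 → best response Monitor.
Attacker against (Harden, Monitor): payoffs -4, 2 → best response Decoy.
Attacker against (Harden, Decoy): payoffs -5, 3 → best response Decoy.
Auditor against (Decoy, Monitor): payoffs 1, 2, 4 → best response Decoy.
Auditor against (Decoy, Decoy): payoffs 1, 3, -4 → best response Monitor.
Auditor against (Harden, Monitor): payoffs 0, 4, 2 → best response Monitor.
Auditor against (Harden, Decoy): payoffs 3, 0, 5 → best response Decoy.
Mutual best responses: (Decoy, Monitor, Decoy); (Harden, Decoy, Decoy).

(Decoy, Monitor, Decoy), (Harden, Decoy, Decoy)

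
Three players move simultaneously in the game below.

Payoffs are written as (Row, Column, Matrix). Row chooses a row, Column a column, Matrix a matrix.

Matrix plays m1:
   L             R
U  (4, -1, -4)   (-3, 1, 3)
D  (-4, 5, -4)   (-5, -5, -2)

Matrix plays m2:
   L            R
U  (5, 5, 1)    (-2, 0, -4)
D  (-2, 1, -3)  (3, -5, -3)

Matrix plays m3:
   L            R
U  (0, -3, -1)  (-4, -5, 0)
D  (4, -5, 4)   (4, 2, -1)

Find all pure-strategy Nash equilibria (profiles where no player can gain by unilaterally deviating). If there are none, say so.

(U, L, m2); (U, R, m1); (D, R, m3)

Row against (L, m1): payoffs 4, -4 → best response U.
Row against (L, m2): payoffs 5, -2 → best response U.
Row against (L, m3): payoffs 0, 4 → best response D.
Row against (R, m1): payoffs -3, -5 → best response U.
Row against (R, m2): payoffs -2, 3 → best response D.
Row against (R, m3): payoffs -4, 4 → best response D.
Column against (U, m1): payoffs -1, 1 → best response R.
Column against (U, m2): payoffs 5, 0 → best response L.
Column against (U, m3): payoffs -3, -5 → best response L.
Column against (D, m1): payoffs 5, -5 → best response L.
Column against (D, m2): payoffs 1, -5 → best response L.
Column against (D, m3): payoffs -5, 2 → best response R.
Matrix against (U, L): payoffs -4, 1, -1 → best response m2.
Matrix against (U, R): payoffs 3, -4, 0 → best response m1.
Matrix against (D, L): payoffs -4, -3, 4 → best response m3.
Matrix against (D, R): payoffs -2, -3, -1 → best response m3.
Mutual best responses: (U, L, m2); (U, R, m1); (D, R, m3).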